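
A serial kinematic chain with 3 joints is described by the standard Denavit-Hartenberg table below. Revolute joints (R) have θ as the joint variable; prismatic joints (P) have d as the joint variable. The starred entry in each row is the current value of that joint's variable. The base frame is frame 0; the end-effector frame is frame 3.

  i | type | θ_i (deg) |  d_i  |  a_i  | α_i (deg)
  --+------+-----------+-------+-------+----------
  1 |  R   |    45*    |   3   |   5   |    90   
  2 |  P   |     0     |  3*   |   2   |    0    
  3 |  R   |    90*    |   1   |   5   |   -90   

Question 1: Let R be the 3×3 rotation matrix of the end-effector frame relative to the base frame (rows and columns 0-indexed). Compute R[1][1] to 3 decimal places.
End-effector y-axis (col 1 of R) = (-0.7071,0.7071,-0.0000)
R[1][1] = 0.7071

0.707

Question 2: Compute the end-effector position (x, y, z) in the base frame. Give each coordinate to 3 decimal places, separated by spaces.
after link 1: o_1 = (3.5355, 3.5355, 3.0000)
after link 2: o_2 = (7.0711, 2.8284, 3.0000)
after link 3: o_3 = (7.7782, 2.1213, 8.0000)

7.778 2.121 8.000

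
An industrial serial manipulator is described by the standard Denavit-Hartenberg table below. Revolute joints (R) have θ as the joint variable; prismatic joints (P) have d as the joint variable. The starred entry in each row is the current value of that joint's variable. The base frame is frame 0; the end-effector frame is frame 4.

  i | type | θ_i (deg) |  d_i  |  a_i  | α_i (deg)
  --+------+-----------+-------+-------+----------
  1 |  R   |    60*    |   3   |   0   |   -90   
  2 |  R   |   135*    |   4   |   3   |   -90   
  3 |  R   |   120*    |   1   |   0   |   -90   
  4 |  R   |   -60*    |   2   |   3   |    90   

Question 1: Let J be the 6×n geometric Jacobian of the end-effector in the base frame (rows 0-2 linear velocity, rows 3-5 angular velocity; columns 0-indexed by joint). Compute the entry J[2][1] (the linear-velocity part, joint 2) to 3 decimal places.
axis z_1 = (-0.8660,0.5000,0.0000); lever o_n−o_1 = (-4.6604,-0.6701,2.1780)
cross product → J_v[:, 1] = (1.0890,1.8862,2.9105)
J_ω[:, 1] = z_1
entry J[2][1] = 2.9105

2.910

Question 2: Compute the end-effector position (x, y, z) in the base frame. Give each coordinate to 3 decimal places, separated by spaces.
after link 1: o_1 = (0.0000, 0.0000, 3.0000)
after link 2: o_2 = (-4.5248, 0.1629, 0.8787)
after link 3: o_3 = (-4.8783, -0.4495, 1.5858)
after link 4: o_4 = (-4.6604, -0.6701, 5.1780)

-4.660 -0.670 5.178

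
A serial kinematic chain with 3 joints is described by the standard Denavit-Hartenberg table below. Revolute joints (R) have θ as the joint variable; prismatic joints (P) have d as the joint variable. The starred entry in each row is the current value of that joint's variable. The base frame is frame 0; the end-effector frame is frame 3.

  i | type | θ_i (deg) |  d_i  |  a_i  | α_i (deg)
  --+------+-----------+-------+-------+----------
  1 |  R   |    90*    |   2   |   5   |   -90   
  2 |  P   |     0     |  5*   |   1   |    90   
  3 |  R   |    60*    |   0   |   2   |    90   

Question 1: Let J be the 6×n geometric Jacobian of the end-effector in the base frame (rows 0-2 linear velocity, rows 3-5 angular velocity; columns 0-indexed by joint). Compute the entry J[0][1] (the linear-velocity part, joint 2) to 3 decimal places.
prismatic axis z_1 = (-1.0000,0.0000,0.0000)
J_v[:, 1] = z_1; J_ω[:, 1] = (0,0,0)
entry J[0][1] = -1.0000

-1.000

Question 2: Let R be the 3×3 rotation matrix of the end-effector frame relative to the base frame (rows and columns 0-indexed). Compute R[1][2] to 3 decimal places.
0.866

End-effector z-axis (col 2 of R) = (0.5000,0.8660,0.0000)
R[1][2] = 0.8660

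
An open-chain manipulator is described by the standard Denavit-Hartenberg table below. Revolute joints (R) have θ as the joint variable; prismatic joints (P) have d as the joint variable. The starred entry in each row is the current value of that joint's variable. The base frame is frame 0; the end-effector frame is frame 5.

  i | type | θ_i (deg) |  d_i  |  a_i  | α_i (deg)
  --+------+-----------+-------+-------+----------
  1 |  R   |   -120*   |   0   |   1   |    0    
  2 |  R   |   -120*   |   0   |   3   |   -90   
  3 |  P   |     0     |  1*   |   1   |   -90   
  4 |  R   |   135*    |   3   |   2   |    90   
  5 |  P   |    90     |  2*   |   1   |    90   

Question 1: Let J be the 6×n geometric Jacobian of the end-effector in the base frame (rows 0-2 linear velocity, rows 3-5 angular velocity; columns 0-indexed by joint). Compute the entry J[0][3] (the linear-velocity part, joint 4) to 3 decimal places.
axis z_3 = (-0.0000,-0.0000,-1.0000); lever o_n−o_3 = (2.4495,1.4142,-4.0000)
cross product → J_v[:, 3] = (1.4142,-2.4495,0.0000)
J_ω[:, 3] = z_3
entry J[0][3] = 1.4142

1.414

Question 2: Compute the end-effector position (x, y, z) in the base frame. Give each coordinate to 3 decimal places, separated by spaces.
after link 1: o_1 = (-0.5000, -0.8660, 0.0000)
after link 2: o_2 = (-2.0000, 1.7321, 0.0000)
after link 3: o_3 = (-3.3660, 2.0981, 0.0000)
after link 4: o_4 = (-1.4342, 1.5804, -3.0000)
after link 5: o_5 = (-0.9165, 3.5123, -4.0000)

-0.917 3.512 -4.000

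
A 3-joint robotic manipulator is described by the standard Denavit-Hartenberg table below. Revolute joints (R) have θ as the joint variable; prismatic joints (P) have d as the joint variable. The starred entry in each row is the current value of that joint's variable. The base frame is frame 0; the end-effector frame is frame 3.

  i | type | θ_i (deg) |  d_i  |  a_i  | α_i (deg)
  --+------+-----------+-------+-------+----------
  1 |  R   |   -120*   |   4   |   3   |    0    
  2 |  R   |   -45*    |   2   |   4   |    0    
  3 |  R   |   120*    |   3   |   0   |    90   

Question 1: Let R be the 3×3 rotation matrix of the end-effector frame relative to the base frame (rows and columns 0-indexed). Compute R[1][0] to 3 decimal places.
-0.707

End-effector x-axis (col 0 of R) = (0.7071,-0.7071,0.0000)
R[1][0] = -0.7071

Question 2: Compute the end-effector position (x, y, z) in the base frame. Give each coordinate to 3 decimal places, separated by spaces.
after link 1: o_1 = (-1.5000, -2.5981, 4.0000)
after link 2: o_2 = (-5.3637, -3.6334, 6.0000)
after link 3: o_3 = (-5.3637, -3.6334, 9.0000)

-5.364 -3.633 9.000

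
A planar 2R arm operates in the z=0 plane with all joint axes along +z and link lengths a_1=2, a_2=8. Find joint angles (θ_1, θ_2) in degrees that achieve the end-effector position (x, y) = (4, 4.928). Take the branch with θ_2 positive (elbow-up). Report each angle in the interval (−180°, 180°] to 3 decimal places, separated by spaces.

-90.010 150.007

cos θ_2 = (40.2852−2²−8²)/(2·2·8) = -0.8661; θ_2 = 150.0072° (elbow-up)
β = atan2(4.9280,4.0000) = 50.9342°; ψ = atan2(3.9991,-4.9287) = 140.9443°
θ_1 = β − ψ = -90.0101°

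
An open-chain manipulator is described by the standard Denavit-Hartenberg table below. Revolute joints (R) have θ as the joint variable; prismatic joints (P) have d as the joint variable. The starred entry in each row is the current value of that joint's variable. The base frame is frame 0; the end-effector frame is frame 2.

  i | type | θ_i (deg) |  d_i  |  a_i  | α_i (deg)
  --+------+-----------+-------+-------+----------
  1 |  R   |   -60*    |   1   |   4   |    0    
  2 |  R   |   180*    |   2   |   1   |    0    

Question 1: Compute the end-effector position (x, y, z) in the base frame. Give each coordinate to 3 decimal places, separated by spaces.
after link 1: o_1 = (2.0000, -3.4641, 1.0000)
after link 2: o_2 = (1.5000, -2.5981, 3.0000)

1.500 -2.598 3.000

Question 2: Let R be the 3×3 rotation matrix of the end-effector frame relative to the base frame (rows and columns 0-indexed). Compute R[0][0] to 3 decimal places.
-0.500

End-effector x-axis (col 0 of R) = (-0.5000,0.8660,0.0000)
R[0][0] = -0.5000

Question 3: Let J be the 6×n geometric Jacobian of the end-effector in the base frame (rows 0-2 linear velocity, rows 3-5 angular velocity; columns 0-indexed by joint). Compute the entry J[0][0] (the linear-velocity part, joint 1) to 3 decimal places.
2.598

axis z_0 = ẑ; lever o_n−o_0 = (1.5000,-2.5981,3.0000)
cross product → J_v[:, 0] = (2.5981,1.5000,-0.0000)
J_ω[:, 0] = z_0
entry J[0][0] = 2.5981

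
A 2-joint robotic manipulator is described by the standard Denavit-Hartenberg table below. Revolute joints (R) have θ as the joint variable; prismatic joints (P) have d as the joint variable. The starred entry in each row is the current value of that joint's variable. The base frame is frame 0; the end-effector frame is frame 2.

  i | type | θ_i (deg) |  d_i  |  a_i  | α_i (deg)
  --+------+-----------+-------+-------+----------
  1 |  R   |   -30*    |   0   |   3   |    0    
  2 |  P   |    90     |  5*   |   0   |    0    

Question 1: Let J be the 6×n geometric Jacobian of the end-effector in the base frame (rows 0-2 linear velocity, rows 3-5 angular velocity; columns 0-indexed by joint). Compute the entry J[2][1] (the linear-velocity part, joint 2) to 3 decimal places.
1.000

prismatic axis z_1 = (0.0000,0.0000,1.0000)
J_v[:, 1] = z_1; J_ω[:, 1] = (0,0,0)
entry J[2][1] = 1.0000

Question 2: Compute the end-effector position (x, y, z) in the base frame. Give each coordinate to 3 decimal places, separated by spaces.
2.598 -1.500 5.000

after link 1: o_1 = (2.5981, -1.5000, 0.0000)
after link 2: o_2 = (2.5981, -1.5000, 5.0000)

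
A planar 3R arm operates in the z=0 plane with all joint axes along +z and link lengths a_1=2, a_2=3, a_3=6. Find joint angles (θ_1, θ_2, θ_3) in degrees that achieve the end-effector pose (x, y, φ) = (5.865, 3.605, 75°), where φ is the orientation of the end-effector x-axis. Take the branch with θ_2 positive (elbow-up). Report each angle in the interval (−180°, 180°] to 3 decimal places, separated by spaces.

-44.996 29.997 89.999

wrist centre = target − a_3·(cos φ, sin φ) = (4.3121, -2.1906)
cos θ_2 = (23.3926−2²−3²)/(2·2·3) = 0.8661; θ_2 = 29.9970° (elbow-up)
β = atan2(-2.1906,4.3121) = -26.9307°; ψ = atan2(1.4999,4.5982) = 18.0657°
θ_1 = β − ψ = -44.9965°
θ_3 = φ − θ_1 − θ_2 = 89.9994° (wrapped to (-180°,180°])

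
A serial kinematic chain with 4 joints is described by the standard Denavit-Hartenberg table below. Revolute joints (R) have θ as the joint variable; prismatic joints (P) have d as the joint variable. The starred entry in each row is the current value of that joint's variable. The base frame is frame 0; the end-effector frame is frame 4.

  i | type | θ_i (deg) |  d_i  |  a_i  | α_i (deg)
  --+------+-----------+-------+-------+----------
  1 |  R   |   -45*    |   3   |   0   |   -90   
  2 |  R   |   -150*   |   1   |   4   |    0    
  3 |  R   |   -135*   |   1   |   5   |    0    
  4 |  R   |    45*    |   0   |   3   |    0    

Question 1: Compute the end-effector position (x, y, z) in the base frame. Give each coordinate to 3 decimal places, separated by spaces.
after link 1: o_1 = (0.0000, 0.0000, 3.0000)
after link 2: o_2 = (-1.7424, 3.1566, 5.0000)
after link 3: o_3 = (-0.1202, 2.9486, 0.1704)
after link 4: o_4 = (-1.1809, 4.0093, -2.4277)

-1.181 4.009 -2.428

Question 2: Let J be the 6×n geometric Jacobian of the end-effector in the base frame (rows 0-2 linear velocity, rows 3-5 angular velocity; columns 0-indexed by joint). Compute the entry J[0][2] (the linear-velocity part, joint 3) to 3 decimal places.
axis z_2 = (0.7071,0.7071,0.0000); lever o_n−o_2 = (0.5615,0.8527,-7.4277)
cross product → J_v[:, 2] = (-5.2522,5.2522,0.2059)
J_ω[:, 2] = z_2
entry J[0][2] = -5.2522

-5.252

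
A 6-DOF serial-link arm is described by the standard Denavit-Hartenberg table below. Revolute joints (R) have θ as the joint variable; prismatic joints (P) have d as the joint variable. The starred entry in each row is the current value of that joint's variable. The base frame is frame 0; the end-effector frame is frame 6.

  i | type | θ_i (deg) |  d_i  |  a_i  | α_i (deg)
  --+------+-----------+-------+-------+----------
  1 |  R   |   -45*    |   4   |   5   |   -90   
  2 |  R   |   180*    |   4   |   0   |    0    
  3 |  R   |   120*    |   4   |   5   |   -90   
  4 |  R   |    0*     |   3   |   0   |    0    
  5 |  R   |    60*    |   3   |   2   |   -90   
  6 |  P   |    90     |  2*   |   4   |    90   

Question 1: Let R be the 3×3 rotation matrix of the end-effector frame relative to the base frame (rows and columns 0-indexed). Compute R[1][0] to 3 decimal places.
0.612

End-effector x-axis (col 0 of R) = (-0.6124,0.6124,0.5000)
R[1][0] = 0.6124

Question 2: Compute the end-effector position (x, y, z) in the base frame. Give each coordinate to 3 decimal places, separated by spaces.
9.994 -2.544 6.696

after link 1: o_1 = (3.5355, -3.5355, 4.0000)
after link 2: o_2 = (6.3640, -0.7071, 4.0000)
after link 3: o_3 = (10.9602, 0.3536, 8.3301)
after link 4: o_4 = (12.7973, -1.4836, 6.8301)
after link 5: o_5 = (13.7632, -4.8990, 6.1962)
after link 6: o_6 = (9.9942, -2.5442, 6.6962)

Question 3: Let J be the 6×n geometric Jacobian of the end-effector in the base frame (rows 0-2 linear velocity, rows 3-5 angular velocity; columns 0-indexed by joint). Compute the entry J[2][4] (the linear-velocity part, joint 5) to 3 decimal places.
axis z_4 = (0.6124,-0.6124,-0.5000); lever o_n−o_4 = (-2.8030,-1.0607,-0.1340)
cross product → J_v[:, 4] = (-0.4483,1.4836,-2.3660)
J_ω[:, 4] = z_4
entry J[2][4] = -2.3660

-2.366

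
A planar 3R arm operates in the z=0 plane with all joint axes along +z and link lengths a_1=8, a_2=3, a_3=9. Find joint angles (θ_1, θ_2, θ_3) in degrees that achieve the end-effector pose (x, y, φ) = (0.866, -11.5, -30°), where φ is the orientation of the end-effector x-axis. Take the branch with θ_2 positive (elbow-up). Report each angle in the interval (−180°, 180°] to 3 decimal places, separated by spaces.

-150.000 60.000 60.000

wrist centre = target − a_3·(cos φ, sin φ) = (-6.9282, -7.0000)
cos θ_2 = (97.0004−8²−3²)/(2·8·3) = 0.5000; θ_2 = 59.9995° (elbow-up)
β = atan2(-7.0000,-6.9282) = -134.7048°; ψ = atan2(2.5981,9.5000) = 15.2952°
θ_1 = β − ψ = -150.0000°
θ_3 = φ − θ_1 − θ_2 = 60.0005° (wrapped to (-180°,180°])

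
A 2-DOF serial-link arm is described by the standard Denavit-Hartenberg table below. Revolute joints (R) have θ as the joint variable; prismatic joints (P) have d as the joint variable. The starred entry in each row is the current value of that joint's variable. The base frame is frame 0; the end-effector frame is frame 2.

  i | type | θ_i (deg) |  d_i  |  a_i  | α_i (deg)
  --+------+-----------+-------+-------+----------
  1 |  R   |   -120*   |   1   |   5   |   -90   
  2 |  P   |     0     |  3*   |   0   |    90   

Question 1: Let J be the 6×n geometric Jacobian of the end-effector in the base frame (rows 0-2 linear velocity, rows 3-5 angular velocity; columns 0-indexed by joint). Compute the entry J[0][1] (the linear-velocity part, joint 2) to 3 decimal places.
0.866

prismatic axis z_1 = (0.8660,-0.5000,0.0000)
J_v[:, 1] = z_1; J_ω[:, 1] = (0,0,0)
entry J[0][1] = 0.8660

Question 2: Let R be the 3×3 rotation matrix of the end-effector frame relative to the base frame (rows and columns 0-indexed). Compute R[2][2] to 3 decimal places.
1.000

End-effector z-axis (col 2 of R) = (0.0000,0.0000,1.0000)
R[2][2] = 1.0000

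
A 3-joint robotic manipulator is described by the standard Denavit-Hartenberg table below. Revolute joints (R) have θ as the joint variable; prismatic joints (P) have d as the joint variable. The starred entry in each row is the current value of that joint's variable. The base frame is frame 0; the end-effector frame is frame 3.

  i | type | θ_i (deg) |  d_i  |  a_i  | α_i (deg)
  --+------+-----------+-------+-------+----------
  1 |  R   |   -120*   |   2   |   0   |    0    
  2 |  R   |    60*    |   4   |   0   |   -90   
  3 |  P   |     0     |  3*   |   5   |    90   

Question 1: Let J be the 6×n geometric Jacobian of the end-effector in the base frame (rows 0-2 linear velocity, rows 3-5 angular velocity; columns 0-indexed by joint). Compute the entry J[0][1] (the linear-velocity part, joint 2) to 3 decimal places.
axis z_1 = (0.0000,0.0000,1.0000); lever o_n−o_1 = (5.0981,-2.8301,4.0000)
cross product → J_v[:, 1] = (2.8301,5.0981,-0.0000)
J_ω[:, 1] = z_1
entry J[0][1] = 2.8301

2.830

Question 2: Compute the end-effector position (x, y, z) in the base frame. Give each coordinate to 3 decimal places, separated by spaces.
after link 1: o_1 = (0.0000, 0.0000, 2.0000)
after link 2: o_2 = (0.0000, 0.0000, 6.0000)
after link 3: o_3 = (5.0981, -2.8301, 6.0000)

5.098 -2.830 6.000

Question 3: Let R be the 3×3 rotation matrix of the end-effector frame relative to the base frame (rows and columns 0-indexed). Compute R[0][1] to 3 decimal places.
0.866

End-effector y-axis (col 1 of R) = (0.8660,0.5000,0.0000)
R[0][1] = 0.8660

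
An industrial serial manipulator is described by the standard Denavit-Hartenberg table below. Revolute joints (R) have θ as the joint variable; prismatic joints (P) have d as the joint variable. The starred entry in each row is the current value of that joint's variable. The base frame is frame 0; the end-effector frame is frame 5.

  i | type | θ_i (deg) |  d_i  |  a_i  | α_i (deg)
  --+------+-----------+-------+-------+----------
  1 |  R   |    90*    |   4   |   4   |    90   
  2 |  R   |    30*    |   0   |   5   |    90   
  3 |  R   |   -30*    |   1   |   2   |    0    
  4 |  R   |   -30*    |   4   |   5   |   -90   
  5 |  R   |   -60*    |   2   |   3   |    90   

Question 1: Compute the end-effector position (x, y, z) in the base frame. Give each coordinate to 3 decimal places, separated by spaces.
-5.629 17.944 3.277

after link 1: o_1 = (0.0000, 4.0000, 4.0000)
after link 2: o_2 = (0.0000, 8.3301, 6.5000)
after link 3: o_3 = (-1.0000, 10.3301, 6.5000)
after link 4: o_4 = (-5.3301, 14.4952, 4.2859)
after link 5: o_5 = (-5.6292, 17.9437, 3.2769)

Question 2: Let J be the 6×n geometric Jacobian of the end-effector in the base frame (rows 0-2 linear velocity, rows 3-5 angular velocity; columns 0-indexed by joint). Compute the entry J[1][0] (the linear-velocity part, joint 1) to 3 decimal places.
-5.629

axis z_0 = ẑ; lever o_n−o_0 = (-5.6292,17.9437,3.2769)
cross product → J_v[:, 0] = (-17.9437,-5.6292,0.0000)
J_ω[:, 0] = z_0
entry J[1][0] = -5.6292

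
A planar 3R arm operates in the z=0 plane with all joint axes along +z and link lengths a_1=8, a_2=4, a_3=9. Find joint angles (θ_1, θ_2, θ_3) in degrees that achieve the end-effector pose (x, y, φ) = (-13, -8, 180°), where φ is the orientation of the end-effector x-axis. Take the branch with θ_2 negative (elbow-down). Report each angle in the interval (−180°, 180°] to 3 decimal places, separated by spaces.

wrist centre = target − a_3·(cos φ, sin φ) = (-4.0000, -8.0000)
cos θ_2 = (80.0000−8²−4²)/(2·8·4) = 0.0000; θ_2 = -90.0000° (elbow-down)
β = atan2(-8.0000,-4.0000) = -116.5651°; ψ = atan2(-4.0000,8.0000) = -26.5651°
θ_1 = β − ψ = -90.0000°
θ_3 = φ − θ_1 − θ_2 = 0.0000° (wrapped to (-180°,180°])

-90.000 -90.000 0.000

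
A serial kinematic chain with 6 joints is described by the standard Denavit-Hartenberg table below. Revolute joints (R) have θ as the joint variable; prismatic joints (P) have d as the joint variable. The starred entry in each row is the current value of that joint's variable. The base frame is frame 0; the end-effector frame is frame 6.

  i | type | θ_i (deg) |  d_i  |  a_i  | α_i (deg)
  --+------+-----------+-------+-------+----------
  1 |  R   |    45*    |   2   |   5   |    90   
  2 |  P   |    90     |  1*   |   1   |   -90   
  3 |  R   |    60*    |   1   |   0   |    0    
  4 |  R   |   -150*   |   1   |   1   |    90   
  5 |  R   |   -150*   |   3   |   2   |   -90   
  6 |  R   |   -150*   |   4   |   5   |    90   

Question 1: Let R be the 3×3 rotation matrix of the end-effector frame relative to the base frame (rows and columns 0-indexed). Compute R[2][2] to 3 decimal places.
0.866

End-effector z-axis (col 2 of R) = (0.1294,-0.4830,0.8660)
R[2][2] = 0.8660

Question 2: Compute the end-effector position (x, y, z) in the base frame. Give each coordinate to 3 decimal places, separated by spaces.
8.002 -0.508 -2.500

after link 1: o_1 = (3.5355, 3.5355, 2.0000)
after link 2: o_2 = (4.2426, 2.8284, 3.0000)
after link 3: o_3 = (3.5355, 2.1213, 3.0000)
after link 4: o_4 = (3.5355, 0.7071, 3.0000)
after link 5: o_5 = (3.0179, 2.6390, 0.0000)
after link 6: o_6 = (8.0023, -0.5083, -2.5000)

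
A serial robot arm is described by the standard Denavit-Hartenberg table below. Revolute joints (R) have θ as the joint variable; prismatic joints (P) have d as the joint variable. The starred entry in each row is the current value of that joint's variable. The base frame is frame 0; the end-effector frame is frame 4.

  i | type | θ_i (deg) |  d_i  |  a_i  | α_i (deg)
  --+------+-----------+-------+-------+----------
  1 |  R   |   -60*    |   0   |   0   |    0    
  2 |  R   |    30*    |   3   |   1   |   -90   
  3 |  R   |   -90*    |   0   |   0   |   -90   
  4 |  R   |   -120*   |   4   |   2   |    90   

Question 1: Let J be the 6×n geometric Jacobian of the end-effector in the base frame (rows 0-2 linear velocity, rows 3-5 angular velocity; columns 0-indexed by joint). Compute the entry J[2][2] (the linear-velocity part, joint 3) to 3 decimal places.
-4.000

axis z_2 = (0.5000,0.8660,0.0000); lever o_n−o_2 = (4.3301,-0.5000,-1.0000)
cross product → J_v[:, 2] = (-0.8660,0.5000,-4.0000)
J_ω[:, 2] = z_2
entry J[2][2] = -4.0000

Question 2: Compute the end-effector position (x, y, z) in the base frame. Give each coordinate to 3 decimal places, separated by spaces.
5.196 -1.000 2.000

after link 1: o_1 = (0.0000, 0.0000, 0.0000)
after link 2: o_2 = (0.8660, -0.5000, 3.0000)
after link 3: o_3 = (0.8660, -0.5000, 3.0000)
after link 4: o_4 = (5.1962, -1.0000, 2.0000)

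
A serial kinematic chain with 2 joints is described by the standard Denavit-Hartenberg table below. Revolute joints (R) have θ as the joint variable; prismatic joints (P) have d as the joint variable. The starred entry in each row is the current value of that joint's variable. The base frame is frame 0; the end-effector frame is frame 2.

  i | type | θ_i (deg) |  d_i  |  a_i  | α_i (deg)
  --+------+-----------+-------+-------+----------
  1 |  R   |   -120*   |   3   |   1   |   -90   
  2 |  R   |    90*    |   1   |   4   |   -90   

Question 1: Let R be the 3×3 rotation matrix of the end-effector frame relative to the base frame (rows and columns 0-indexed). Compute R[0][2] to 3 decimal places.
End-effector z-axis (col 2 of R) = (0.5000,0.8660,-0.0000)
R[0][2] = 0.5000

0.500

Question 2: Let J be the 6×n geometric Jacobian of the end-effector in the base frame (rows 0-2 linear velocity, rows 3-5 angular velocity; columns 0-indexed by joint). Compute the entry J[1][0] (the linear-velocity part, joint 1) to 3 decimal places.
0.366

axis z_0 = ẑ; lever o_n−o_0 = (0.3660,-1.3660,-1.0000)
cross product → J_v[:, 0] = (1.3660,0.3660,-0.0000)
J_ω[:, 0] = z_0
entry J[1][0] = 0.3660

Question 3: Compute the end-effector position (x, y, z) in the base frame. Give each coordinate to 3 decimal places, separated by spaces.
0.366 -1.366 -1.000

after link 1: o_1 = (-0.5000, -0.8660, 3.0000)
after link 2: o_2 = (0.3660, -1.3660, -1.0000)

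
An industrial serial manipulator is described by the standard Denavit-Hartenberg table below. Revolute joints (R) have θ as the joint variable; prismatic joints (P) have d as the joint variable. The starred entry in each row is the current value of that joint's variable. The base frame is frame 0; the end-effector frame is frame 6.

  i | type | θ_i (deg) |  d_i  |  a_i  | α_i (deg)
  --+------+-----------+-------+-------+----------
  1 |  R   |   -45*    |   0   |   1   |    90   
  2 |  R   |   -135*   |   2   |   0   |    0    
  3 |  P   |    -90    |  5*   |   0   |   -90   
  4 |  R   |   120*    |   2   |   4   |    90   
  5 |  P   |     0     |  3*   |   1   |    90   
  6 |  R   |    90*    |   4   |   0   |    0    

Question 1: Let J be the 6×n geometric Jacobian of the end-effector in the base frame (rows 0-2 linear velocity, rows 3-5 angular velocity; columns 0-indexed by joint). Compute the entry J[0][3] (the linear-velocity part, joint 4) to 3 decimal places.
2.984

axis z_3 = (-0.5000,0.5000,-0.7071); lever o_n−o_3 = (5.0735,3.1716,1.4836)
cross product → J_v[:, 3] = (2.9844,-2.8457,-4.1225)
J_ω[:, 3] = z_3
entry J[0][3] = 2.9844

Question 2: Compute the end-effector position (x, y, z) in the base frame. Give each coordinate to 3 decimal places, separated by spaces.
after link 1: o_1 = (0.7071, -0.7071, 0.0000)
after link 2: o_2 = (-0.7071, -2.1213, 0.0000)
after link 3: o_3 = (-4.2426, -5.6569, 0.0000)
after link 4: o_4 = (-1.7932, -3.2074, -2.8284)
after link 5: o_5 = (-1.1692, -0.4853, -1.3449)
after link 6: o_6 = (0.8308, -2.4853, 1.4836)

0.831 -2.485 1.484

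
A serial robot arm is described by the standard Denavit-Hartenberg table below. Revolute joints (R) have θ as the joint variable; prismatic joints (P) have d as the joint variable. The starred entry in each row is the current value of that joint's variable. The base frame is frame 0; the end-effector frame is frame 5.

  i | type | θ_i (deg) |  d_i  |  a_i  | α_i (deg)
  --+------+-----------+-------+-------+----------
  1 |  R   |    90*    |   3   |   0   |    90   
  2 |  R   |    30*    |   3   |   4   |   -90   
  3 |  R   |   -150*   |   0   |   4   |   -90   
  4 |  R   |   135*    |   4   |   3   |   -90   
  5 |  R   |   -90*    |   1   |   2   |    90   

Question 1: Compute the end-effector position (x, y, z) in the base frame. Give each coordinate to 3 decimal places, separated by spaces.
8.782 5.891 4.768

after link 1: o_1 = (0.0000, 0.0000, 3.0000)
after link 2: o_2 = (3.0000, 3.4641, 5.0000)
after link 3: o_3 = (5.0000, 0.4641, 3.2679)
after link 4: o_4 = (7.4034, 4.8478, 3.3494)
after link 5: o_5 = (8.7819, 5.8906, 4.7679)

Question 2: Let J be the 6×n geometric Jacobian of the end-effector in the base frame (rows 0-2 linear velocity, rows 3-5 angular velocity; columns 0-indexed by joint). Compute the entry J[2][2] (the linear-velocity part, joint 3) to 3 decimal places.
axis z_2 = (-0.0000,-0.5000,0.8660); lever o_n−o_2 = (5.7819,2.4265,-0.2321)
cross product → J_v[:, 2] = (-1.9854,5.0073,2.8910)
J_ω[:, 2] = z_2
entry J[2][2] = 2.8910

2.891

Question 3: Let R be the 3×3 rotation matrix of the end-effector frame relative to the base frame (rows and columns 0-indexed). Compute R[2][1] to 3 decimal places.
0.919

End-effector y-axis (col 1 of R) = (-0.3536,0.1768,0.9186)
R[2][1] = 0.9186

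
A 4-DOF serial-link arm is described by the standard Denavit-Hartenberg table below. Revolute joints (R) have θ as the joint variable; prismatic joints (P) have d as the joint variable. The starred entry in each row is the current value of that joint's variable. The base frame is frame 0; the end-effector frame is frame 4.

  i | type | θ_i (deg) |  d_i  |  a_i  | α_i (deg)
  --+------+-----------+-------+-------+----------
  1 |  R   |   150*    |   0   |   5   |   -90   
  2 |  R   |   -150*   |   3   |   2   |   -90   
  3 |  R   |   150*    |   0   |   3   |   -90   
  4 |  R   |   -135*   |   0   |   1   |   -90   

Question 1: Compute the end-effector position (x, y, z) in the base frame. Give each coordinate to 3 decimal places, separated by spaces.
after link 1: o_1 = (-4.3301, 2.5000, 0.0000)
after link 2: o_2 = (-4.3301, -0.9641, 1.0000)
after link 3: o_3 = (-5.5287, 1.4599, -0.2990)
after link 4: o_4 = (-5.5524, 1.0654, 0.6195)

-5.552 1.065 0.620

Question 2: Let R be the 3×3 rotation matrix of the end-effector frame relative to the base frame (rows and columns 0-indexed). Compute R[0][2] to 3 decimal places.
-0.589

End-effector z-axis (col 2 of R) = (-0.5887,0.7481,0.3062)
R[0][2] = -0.5887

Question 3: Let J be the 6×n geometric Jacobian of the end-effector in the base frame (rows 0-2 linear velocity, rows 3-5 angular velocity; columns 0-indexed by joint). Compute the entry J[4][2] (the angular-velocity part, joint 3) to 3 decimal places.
axis z_2 = (-0.4330,0.2500,0.8660); lever o_n−o_2 = (-1.2222,2.0295,-0.3805)
cross product → J_v[:, 2] = (-1.8527,-1.2232,-0.5732)
J_ω[:, 2] = z_2
entry J[4][2] = 0.2500

0.250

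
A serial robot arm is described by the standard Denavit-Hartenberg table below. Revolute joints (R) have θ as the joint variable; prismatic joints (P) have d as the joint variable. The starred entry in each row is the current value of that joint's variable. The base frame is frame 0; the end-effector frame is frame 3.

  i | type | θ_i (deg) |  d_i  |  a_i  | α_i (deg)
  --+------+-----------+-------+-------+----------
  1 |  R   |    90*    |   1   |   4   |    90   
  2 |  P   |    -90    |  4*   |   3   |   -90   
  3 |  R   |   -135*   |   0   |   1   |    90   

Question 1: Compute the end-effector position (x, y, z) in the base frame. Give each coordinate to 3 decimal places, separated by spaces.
after link 1: o_1 = (0.0000, 4.0000, 1.0000)
after link 2: o_2 = (4.0000, 4.0000, -2.0000)
after link 3: o_3 = (4.7071, 4.0000, -1.2929)

4.707 4.000 -1.293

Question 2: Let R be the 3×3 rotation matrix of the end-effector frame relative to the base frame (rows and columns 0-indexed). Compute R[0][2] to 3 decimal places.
-0.707

End-effector z-axis (col 2 of R) = (-0.7071,0.0000,0.7071)
R[0][2] = -0.7071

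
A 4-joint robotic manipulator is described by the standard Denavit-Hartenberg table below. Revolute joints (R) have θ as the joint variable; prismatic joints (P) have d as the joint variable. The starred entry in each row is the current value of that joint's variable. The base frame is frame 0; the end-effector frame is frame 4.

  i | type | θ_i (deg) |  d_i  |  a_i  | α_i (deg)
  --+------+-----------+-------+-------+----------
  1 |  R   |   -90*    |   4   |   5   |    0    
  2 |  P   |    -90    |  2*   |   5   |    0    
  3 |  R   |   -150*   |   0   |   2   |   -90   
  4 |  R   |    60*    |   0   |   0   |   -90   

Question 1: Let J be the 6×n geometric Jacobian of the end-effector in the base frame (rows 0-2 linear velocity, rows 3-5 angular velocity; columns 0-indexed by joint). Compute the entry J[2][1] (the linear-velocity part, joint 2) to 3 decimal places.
1.000

prismatic axis z_1 = (0.0000,0.0000,1.0000)
J_v[:, 1] = z_1; J_ω[:, 1] = (0,0,0)
entry J[2][1] = 1.0000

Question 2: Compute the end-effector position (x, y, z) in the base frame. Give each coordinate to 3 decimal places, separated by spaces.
after link 1: o_1 = (0.0000, -5.0000, 4.0000)
after link 2: o_2 = (-5.0000, -5.0000, 6.0000)
after link 3: o_3 = (-3.2679, -4.0000, 6.0000)
after link 4: o_4 = (-3.2679, -4.0000, 6.0000)

-3.268 -4.000 6.000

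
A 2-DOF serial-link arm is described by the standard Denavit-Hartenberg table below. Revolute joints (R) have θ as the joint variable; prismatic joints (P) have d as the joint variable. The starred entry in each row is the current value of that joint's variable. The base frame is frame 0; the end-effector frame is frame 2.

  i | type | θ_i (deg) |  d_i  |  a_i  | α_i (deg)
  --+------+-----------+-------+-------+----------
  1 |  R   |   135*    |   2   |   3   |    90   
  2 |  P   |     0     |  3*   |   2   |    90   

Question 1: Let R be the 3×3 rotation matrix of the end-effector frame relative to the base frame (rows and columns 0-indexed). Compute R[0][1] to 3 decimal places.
End-effector y-axis (col 1 of R) = (0.7071,0.7071,0.0000)
R[0][1] = 0.7071

0.707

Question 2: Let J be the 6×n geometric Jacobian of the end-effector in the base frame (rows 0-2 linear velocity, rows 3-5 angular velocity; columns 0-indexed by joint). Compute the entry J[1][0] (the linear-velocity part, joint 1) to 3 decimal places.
axis z_0 = ẑ; lever o_n−o_0 = (-1.4142,5.6569,2.0000)
cross product → J_v[:, 0] = (-5.6569,-1.4142,0.0000)
J_ω[:, 0] = z_0
entry J[1][0] = -1.4142

-1.414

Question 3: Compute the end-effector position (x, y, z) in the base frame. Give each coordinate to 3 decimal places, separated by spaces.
-1.414 5.657 2.000

after link 1: o_1 = (-2.1213, 2.1213, 2.0000)
after link 2: o_2 = (-1.4142, 5.6569, 2.0000)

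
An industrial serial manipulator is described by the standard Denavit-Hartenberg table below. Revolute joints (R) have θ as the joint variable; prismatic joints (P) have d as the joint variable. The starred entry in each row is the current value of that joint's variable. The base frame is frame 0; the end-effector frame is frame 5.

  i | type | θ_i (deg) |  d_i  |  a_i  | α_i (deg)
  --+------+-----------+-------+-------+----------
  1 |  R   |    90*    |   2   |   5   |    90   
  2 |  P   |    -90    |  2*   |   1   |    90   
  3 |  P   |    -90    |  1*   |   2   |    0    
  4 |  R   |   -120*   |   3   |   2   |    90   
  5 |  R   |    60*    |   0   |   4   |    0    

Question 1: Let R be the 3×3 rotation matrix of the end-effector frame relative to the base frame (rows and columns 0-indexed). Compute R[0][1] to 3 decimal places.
End-effector y-axis (col 1 of R) = (-0.4330,-0.5000,-0.7500)
R[0][1] = -0.4330

-0.433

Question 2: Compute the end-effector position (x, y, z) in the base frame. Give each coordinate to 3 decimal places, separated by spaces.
after link 1: o_1 = (0.0000, 5.0000, 2.0000)
after link 2: o_2 = (2.0000, 5.0000, 1.0000)
after link 3: o_3 = (0.0000, 4.0000, 1.0000)
after link 4: o_4 = (1.0000, 1.0000, 2.7321)
after link 5: o_5 = (2.0000, -2.4641, 4.4641)

2.000 -2.464 4.464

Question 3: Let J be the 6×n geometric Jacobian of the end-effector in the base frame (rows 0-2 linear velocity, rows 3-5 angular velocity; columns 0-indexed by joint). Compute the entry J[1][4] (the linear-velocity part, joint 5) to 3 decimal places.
-2.000

axis z_4 = (0.8660,-0.0000,-0.5000); lever o_n−o_4 = (1.0000,-3.4641,1.7321)
cross product → J_v[:, 4] = (-1.7321,-2.0000,-3.0000)
J_ω[:, 4] = z_4
entry J[1][4] = -2.0000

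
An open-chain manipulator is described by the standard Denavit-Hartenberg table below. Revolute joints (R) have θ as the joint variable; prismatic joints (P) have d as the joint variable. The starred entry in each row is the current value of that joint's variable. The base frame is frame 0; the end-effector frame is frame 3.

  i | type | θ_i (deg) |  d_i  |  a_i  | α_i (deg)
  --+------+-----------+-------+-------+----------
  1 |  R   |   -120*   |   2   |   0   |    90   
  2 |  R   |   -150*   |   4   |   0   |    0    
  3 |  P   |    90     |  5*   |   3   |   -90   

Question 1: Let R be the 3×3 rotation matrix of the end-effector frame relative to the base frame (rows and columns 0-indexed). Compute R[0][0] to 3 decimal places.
End-effector x-axis (col 0 of R) = (-0.2500,-0.4330,-0.8660)
R[0][0] = -0.2500

-0.250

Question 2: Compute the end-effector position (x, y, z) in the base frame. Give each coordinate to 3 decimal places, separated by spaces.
after link 1: o_1 = (0.0000, 0.0000, 2.0000)
after link 2: o_2 = (-3.4641, 2.0000, 2.0000)
after link 3: o_3 = (-8.5442, 3.2010, -0.5981)

-8.544 3.201 -0.598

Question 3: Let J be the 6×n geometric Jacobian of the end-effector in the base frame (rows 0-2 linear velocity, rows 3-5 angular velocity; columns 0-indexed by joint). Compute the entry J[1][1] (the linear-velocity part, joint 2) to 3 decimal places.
axis z_1 = (-0.8660,0.5000,0.0000); lever o_n−o_1 = (-8.5442,3.2010,-2.5981)
cross product → J_v[:, 1] = (-1.2990,-2.2500,1.5000)
J_ω[:, 1] = z_1
entry J[1][1] = -2.2500

-2.250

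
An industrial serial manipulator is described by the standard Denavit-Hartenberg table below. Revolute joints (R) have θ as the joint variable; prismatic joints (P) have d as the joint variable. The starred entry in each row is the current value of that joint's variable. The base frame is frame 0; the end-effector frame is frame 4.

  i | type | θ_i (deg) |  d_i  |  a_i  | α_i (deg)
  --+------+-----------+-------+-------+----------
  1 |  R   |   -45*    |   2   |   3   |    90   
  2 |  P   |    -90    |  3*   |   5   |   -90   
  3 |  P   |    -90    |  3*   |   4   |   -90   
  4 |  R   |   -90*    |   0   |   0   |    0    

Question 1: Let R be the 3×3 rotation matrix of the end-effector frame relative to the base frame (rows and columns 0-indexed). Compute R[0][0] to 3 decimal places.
0.707

End-effector x-axis (col 0 of R) = (0.7071,-0.7071,0.0000)
R[0][0] = 0.7071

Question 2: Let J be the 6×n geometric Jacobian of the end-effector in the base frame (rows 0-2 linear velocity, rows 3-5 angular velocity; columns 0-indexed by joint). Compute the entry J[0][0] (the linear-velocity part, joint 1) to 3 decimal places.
9.192

axis z_0 = ẑ; lever o_n−o_0 = (-0.7071,-9.1924,-3.0000)
cross product → J_v[:, 0] = (9.1924,-0.7071,0.0000)
J_ω[:, 0] = z_0
entry J[0][0] = 9.1924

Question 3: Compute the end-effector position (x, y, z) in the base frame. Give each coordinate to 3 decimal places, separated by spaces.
after link 1: o_1 = (2.1213, -2.1213, 2.0000)
after link 2: o_2 = (0.0000, -4.2426, -3.0000)
after link 3: o_3 = (-0.7071, -9.1924, -3.0000)
after link 4: o_4 = (-0.7071, -9.1924, -3.0000)

-0.707 -9.192 -3.000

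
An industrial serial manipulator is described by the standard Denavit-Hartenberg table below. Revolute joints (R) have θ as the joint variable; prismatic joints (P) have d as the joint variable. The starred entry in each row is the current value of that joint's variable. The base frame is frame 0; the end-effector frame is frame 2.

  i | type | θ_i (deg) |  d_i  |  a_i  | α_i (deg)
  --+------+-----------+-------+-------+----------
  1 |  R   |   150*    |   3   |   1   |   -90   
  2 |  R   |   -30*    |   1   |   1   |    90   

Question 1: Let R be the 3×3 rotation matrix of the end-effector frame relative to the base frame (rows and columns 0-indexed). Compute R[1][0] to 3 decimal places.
End-effector x-axis (col 0 of R) = (-0.7500,0.4330,0.5000)
R[1][0] = 0.4330

0.433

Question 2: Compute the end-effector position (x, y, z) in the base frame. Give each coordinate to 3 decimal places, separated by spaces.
after link 1: o_1 = (-0.8660, 0.5000, 3.0000)
after link 2: o_2 = (-2.1160, 0.0670, 3.5000)

-2.116 0.067 3.500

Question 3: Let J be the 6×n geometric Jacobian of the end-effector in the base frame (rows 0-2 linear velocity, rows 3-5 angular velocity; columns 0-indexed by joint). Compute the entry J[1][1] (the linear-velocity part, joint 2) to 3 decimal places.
0.250

axis z_1 = (-0.5000,-0.8660,0.0000); lever o_n−o_1 = (-1.2500,-0.4330,0.5000)
cross product → J_v[:, 1] = (-0.4330,0.2500,-0.8660)
J_ω[:, 1] = z_1
entry J[1][1] = 0.2500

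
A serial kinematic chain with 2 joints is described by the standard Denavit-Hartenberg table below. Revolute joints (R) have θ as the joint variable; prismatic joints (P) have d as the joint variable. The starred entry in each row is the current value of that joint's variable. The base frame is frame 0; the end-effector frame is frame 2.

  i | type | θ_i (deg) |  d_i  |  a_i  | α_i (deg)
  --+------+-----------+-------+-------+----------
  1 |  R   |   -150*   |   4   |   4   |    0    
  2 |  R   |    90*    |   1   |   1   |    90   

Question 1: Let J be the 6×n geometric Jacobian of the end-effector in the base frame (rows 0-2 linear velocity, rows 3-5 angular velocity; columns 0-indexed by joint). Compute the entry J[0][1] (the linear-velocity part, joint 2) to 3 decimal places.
axis z_1 = (0.0000,0.0000,1.0000); lever o_n−o_1 = (0.5000,-0.8660,1.0000)
cross product → J_v[:, 1] = (0.8660,0.5000,-0.0000)
J_ω[:, 1] = z_1
entry J[0][1] = 0.8660

0.866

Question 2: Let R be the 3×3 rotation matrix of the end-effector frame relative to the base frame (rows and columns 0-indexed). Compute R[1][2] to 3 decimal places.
-0.500

End-effector z-axis (col 2 of R) = (-0.8660,-0.5000,0.0000)
R[1][2] = -0.5000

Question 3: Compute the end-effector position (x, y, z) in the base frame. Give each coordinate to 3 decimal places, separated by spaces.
-2.964 -2.866 5.000

after link 1: o_1 = (-3.4641, -2.0000, 4.0000)
after link 2: o_2 = (-2.9641, -2.8660, 5.0000)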